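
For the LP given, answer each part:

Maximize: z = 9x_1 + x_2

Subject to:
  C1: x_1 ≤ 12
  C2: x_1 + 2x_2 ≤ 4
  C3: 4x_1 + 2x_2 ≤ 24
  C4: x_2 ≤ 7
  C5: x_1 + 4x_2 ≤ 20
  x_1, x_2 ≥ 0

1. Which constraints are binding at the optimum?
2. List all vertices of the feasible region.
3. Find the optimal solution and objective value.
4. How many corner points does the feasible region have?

1. C2, x_2 ≥ 0
2. (0, 0), (4, 0), (0, 2)
3. x_1 = 4, x_2 = 0, z = 36
4. 3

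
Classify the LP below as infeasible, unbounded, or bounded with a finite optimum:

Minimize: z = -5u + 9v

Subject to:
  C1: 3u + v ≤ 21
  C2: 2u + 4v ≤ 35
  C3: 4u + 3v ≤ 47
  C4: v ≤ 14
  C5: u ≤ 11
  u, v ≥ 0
The point (7, 0) satisfies every constraint, so the LP is feasible; the constraints give u ≤ 11 and v ≤ 14, which with u, v ≥ 0 keep the feasible region inside a bounded box. A feasible, bounded LP attains a finite optimum at a vertex.

Evaluating z = -5u + 9v at each vertex:
  (0, 0): z = 0
  (7, 0): z = -35
  (4.9, 6.3): z = 32.2
  (0, 8.75): z = 78.75

Bounded optimum: z* = -35 at (7, 0).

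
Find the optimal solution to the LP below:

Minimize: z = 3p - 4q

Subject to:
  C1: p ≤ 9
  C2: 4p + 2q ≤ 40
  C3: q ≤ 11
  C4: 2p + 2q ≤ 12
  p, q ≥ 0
Each vertex is the intersection of two constraint boundaries that also satisfies all remaining constraints:
  p = 0 and q = 0 → (0, 0)
  2p + 2q = 12 and q = 0 → (6, 0)
  2p + 2q = 12 and p = 0 → (0, 6)

Evaluating z = 3p - 4q at each vertex:
  (0, 0): z = 0
  (6, 0): z = 18
  (0, 6): z = -24

The minimum is at (0, 6) with z = -24.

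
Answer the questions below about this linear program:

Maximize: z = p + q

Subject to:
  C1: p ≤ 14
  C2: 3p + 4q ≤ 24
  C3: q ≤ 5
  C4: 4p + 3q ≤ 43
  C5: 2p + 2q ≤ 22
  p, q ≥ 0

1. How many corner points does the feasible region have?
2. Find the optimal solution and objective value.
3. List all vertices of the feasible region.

1. 4
2. p = 8, q = 0, z = 8
3. (0, 0), (8, 0), (1.333, 5), (0, 5)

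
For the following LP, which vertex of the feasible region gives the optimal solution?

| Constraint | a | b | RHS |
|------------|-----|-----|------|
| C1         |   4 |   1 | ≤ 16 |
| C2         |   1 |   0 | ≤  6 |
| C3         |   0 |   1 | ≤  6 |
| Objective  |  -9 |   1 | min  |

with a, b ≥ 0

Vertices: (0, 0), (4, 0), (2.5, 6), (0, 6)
(4, 0) with z = -36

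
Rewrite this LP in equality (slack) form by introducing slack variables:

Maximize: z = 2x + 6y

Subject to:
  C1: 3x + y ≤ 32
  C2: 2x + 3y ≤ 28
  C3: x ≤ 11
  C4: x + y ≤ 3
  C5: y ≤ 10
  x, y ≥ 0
max z = 2x + 6y

s.t.
  3x + y + s1 = 32
  2x + 3y + s2 = 28
  x + s3 = 11
  x + y + s4 = 3
  y + s5 = 10
  x, y, s1, s2, s3, s4, s5 ≥ 0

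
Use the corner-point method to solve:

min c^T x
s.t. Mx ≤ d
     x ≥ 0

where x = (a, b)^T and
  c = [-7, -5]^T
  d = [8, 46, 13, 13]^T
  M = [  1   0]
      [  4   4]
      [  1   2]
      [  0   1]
a = 8, b = 2.5, z = -68.5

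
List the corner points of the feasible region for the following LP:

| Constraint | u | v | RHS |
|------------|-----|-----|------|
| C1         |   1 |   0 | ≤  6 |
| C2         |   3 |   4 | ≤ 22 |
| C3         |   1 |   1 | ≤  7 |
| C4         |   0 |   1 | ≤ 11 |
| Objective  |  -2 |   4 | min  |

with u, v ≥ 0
Each vertex is the intersection of two constraint boundaries that also satisfies all remaining constraints:
  u = 0 and v = 0 → (0, 0)
  u = 6 and v = 0 → (6, 0)
  u = 6 and 3u + 4v = 22 → (6, 1)
  3u + 4v = 22 and u = 0 → (0, 5.5)

Vertices: (0, 0), (6, 0), (6, 1), (0, 5.5)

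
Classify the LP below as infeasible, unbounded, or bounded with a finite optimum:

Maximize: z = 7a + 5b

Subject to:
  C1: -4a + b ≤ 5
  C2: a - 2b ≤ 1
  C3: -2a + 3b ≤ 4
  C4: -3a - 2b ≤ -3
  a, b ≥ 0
Feasible point: (1, 0) satisfies every constraint, so the LP is feasible.
Direction d = (2, 1): for each constraint row a, a·d ≤ 0 —
  (-4)(2) + (1)(1) = -7 ≤ 0
  (1)(2) + (-2)(1) = 0 ≤ 0
  (-2)(2) + (3)(1) = -1 ≤ 0
  (-3)(2) + (-2)(1) = -8 ≤ 0
and d ≥ 0, so (1, 0) + t·d stays feasible for every t ≥ 0. Along this ray z = 7a + 5b changes by 19 per unit t, so z → +∞.

The LP is unbounded; z can be made arbitrarily large.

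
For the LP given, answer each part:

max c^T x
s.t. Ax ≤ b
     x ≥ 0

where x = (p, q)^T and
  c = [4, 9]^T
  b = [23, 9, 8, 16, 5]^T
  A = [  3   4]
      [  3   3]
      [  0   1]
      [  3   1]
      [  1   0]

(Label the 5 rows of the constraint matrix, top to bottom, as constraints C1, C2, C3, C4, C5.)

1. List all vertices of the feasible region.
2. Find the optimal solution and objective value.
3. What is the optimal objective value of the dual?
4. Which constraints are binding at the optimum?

1. (0, 0), (3, 0), (0, 3)
2. p = 0, q = 3, z = 27
3. 27 (by strong duality, equal to the primal optimum)
4. C2, p ≥ 0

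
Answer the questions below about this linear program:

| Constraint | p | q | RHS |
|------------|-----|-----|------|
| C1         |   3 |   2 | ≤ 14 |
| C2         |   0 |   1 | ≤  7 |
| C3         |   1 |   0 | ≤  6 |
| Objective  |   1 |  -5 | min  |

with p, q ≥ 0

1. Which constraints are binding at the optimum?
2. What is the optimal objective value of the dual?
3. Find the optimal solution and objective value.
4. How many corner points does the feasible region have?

1. C1, C2, p ≥ 0
2. -35 (by strong duality, equal to the primal optimum)
3. p = 0, q = 7, z = -35
4. 3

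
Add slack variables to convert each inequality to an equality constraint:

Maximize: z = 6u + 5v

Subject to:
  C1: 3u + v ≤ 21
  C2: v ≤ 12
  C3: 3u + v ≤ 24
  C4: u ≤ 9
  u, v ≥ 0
max z = 6u + 5v

s.t.
  3u + v + s1 = 21
  v + s2 = 12
  3u + v + s3 = 24
  u + s4 = 9
  u, v, s1, s2, s3, s4 ≥ 0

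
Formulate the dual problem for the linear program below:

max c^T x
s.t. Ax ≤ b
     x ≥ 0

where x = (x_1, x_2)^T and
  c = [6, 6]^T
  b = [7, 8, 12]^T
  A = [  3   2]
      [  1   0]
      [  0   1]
Minimize: z = 7y1 + 8y2 + 12y3

Subject to:
  C1: -3y1 - y2 ≤ -6
  C2: -2y1 - y3 ≤ -6
  y1, y2, y3 ≥ 0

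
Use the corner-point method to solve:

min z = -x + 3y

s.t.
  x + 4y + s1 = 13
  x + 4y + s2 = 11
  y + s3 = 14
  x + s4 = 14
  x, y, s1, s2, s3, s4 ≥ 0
Each vertex is the intersection of two constraint boundaries that also satisfies all remaining constraints:
  x = 0 and y = 0 → (0, 0)
  x + 4y = 11 and y = 0 → (11, 0)
  x + 4y = 11 and x = 0 → (0, 2.75)

Evaluating z = -x + 3y at each vertex:
  (0, 0): z = 0
  (11, 0): z = -11
  (0, 2.75): z = 8.25

The minimum is at (11, 0) with z = -11.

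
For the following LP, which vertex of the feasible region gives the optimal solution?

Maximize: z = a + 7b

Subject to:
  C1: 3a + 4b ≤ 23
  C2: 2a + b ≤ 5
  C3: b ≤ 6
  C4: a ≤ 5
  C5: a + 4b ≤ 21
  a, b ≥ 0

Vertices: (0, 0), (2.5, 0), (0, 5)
Evaluating z = a + 7b at each vertex:
  (0, 0): z = 0
  (2.5, 0): z = 2.5
  (0, 5): z = 35

The largest value is z = 35, attained at (0, 5).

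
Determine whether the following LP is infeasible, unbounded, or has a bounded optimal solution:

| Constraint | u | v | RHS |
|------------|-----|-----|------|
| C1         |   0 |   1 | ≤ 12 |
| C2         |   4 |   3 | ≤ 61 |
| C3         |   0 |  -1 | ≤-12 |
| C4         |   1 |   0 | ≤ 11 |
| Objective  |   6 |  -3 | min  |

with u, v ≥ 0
The point (0, 12) satisfies every constraint, so the LP is feasible; the constraints give u ≤ 11 and v ≤ 12, which with u, v ≥ 0 keep the feasible region inside a bounded box. A feasible, bounded LP attains a finite optimum at a vertex.

Bounded optimum: z* = -36 at (0, 12).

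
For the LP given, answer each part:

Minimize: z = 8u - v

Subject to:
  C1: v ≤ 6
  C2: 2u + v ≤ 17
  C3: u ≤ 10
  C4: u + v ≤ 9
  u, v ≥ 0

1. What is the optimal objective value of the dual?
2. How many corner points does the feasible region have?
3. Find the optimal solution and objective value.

1. -6 (by strong duality, equal to the primal optimum)
2. 5
3. u = 0, v = 6, z = -6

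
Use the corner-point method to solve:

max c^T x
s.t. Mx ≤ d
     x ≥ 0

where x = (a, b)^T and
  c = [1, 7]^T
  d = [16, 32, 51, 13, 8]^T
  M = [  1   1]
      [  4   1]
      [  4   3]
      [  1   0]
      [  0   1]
a = 6, b = 8, z = 62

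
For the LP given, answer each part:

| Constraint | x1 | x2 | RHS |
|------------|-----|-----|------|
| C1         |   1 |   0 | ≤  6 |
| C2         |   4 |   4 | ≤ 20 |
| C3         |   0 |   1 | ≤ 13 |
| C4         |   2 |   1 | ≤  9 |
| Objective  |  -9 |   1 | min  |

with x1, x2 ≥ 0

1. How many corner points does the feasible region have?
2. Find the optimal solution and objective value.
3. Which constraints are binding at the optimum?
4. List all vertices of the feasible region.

1. 4
2. x1 = 4.5, x2 = 0, z = -40.5
3. C4, x2 ≥ 0
4. (0, 0), (4.5, 0), (4, 1), (0, 5)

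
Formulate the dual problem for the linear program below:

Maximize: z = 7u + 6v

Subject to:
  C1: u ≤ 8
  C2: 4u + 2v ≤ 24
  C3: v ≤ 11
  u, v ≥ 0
Minimize: z = 8y1 + 24y2 + 11y3

Subject to:
  C1: -y1 - 4y2 ≤ -7
  C2: -2y2 - y3 ≤ -6
  y1, y2, y3 ≥ 0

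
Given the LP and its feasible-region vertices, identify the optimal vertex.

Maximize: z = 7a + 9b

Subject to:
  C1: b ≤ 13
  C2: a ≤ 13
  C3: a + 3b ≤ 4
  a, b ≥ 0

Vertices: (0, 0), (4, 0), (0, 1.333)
(4, 0) with z = 28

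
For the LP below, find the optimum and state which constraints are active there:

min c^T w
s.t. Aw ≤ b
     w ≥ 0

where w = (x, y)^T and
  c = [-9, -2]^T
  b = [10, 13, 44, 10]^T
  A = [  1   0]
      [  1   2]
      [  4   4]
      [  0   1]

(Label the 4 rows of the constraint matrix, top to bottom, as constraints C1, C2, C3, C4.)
Optimal: x = 10, y = 1
Slack at optimum:
  C1: slack = 0 (binding)
  C2: slack = 1
  C3: slack = 0 (binding)
  C4: slack = 9
  x ≥ 0: x = 10
  y ≥ 0: y = 1
Binding constraints: C1, C3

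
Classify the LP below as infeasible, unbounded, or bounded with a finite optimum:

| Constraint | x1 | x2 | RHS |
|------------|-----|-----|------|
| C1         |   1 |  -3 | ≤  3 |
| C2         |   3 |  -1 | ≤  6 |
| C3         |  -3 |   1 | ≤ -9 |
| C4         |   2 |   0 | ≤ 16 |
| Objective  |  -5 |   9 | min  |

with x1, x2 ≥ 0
C2 requires 3x1 - x2 ≤ 6, while C3 (-3x1 + x2 ≤ -9) is equivalent to 3x1 - x2 ≥ 9. Together they would need 9 ≤ 3x1 - x2 ≤ 6, which is impossible since 9 > 6. No point satisfies all constraints.

Infeasible — the constraint set is empty.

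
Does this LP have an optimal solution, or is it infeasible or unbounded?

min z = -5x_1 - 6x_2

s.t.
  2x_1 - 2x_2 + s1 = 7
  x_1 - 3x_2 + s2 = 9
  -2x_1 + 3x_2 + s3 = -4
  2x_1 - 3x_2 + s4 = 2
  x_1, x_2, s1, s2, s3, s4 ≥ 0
The row 2x_1 - 3x_2 + s4 = 2 with s4 ≥ 0 requires 2x_1 - 3x_2 ≤ 2, while the row -2x_1 + 3x_2 + s3 = -4 with s3 ≥ 0 is equivalent to 2x_1 - 3x_2 ≥ 4. Together they would need 4 ≤ 2x_1 - 3x_2 ≤ 2, which is impossible since 4 > 2. No point satisfies all constraints.

The feasible region is empty; the LP is infeasible.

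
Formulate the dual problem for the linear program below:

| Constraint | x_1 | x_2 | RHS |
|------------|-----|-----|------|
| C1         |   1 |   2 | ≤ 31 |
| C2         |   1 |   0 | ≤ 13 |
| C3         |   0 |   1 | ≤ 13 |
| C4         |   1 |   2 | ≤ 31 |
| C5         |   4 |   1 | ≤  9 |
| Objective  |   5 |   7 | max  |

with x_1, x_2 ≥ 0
Minimize: z = 31y1 + 13y2 + 13y3 + 31y4 + 9y5

Subject to:
  C1: -y1 - y2 - y4 - 4y5 ≤ -5
  C2: -2y1 - y3 - 2y4 - y5 ≤ -7
  y1, y2, y3, y4, y5 ≥ 0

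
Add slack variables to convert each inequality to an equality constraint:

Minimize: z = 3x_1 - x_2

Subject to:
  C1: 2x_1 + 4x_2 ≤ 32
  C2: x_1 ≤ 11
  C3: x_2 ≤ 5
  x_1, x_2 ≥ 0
min z = 3x_1 - x_2

s.t.
  2x_1 + 4x_2 + s1 = 32
  x_1 + s2 = 11
  x_2 + s3 = 5
  x_1, x_2, s1, s2, s3 ≥ 0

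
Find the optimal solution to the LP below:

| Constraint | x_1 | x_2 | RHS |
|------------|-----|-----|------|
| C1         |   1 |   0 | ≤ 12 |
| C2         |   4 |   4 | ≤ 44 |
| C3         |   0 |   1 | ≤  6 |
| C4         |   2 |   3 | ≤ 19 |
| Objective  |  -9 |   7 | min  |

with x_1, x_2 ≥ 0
Each vertex is the intersection of two constraint boundaries that also satisfies all remaining constraints:
  x_1 = 0 and x_2 = 0 → (0, 0)
  2x_1 + 3x_2 = 19 and x_2 = 0 → (9.5, 0)
  x_2 = 6 and 2x_1 + 3x_2 = 19 → (0.5, 6)
  x_2 = 6 and x_1 = 0 → (0, 6)

Evaluating z = -9x_1 + 7x_2 at each vertex:
  (0, 0): z = 0
  (9.5, 0): z = -85.5
  (0.5, 6): z = 37.5
  (0, 6): z = 42

The minimum is at (9.5, 0) with z = -85.5.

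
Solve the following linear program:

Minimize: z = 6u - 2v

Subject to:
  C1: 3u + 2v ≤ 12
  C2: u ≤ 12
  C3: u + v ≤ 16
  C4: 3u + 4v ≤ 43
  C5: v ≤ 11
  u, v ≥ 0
Each vertex is the intersection of two constraint boundaries that also satisfies all remaining constraints:
  u = 0 and v = 0 → (0, 0)
  3u + 2v = 12 and v = 0 → (4, 0)
  3u + 2v = 12 and u = 0 → (0, 6)

Evaluating z = 6u - 2v at each vertex:
  (0, 0): z = 0
  (4, 0): z = 24
  (0, 6): z = -12

The minimum is at (0, 6) with z = -12.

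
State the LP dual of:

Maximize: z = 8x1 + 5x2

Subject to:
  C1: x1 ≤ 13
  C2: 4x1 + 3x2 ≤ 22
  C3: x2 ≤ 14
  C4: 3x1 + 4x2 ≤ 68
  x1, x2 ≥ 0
Minimize: z = 13y1 + 22y2 + 14y3 + 68y4

Subject to:
  C1: -y1 - 4y2 - 3y4 ≤ -8
  C2: -3y2 - y3 - 4y4 ≤ -5
  y1, y2, y3, y4 ≥ 0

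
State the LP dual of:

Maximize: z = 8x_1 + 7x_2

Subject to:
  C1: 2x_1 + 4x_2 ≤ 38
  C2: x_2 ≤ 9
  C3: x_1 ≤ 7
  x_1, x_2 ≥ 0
Minimize: z = 38y1 + 9y2 + 7y3

Subject to:
  C1: -2y1 - y3 ≤ -8
  C2: -4y1 - y2 ≤ -7
  y1, y2, y3 ≥ 0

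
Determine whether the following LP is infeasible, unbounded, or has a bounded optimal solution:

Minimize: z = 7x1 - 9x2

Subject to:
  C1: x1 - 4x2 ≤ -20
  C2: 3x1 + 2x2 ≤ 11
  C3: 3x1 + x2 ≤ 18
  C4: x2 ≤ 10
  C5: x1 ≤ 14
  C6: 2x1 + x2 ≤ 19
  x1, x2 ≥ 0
The point (0, 5.5) satisfies every constraint, so the LP is feasible; the constraints give x1 ≤ 14 and x2 ≤ 10, which with x1, x2 ≥ 0 keep the feasible region inside a bounded box. A feasible, bounded LP attains a finite optimum at a vertex.

The LP has an optimal solution: (0, 5.5) with z = -49.5.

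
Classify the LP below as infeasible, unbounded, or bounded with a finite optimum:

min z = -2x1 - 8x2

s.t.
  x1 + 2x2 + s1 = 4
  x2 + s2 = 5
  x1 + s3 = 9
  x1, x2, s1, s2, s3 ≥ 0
The point (0, 2) satisfies every constraint, so the LP is feasible; the constraints give x1 ≤ 9 and x2 ≤ 5, which with x1, x2 ≥ 0 keep the feasible region inside a bounded box. A feasible, bounded LP attains a finite optimum at a vertex.

Evaluating z = -2x1 - 8x2 at each vertex:
  (0, 0): z = 0
  (4, 0): z = -8
  (0, 2): z = -16

Bounded optimum: z* = -16 at (0, 2).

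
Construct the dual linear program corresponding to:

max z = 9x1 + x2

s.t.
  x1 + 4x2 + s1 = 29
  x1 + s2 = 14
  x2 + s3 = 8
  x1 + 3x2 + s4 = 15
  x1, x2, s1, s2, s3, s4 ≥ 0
Minimize: z = 29y1 + 14y2 + 8y3 + 15y4

Subject to:
  C1: -y1 - y2 - y4 ≤ -9
  C2: -4y1 - y3 - 3y4 ≤ -1
  y1, y2, y3, y4 ≥ 0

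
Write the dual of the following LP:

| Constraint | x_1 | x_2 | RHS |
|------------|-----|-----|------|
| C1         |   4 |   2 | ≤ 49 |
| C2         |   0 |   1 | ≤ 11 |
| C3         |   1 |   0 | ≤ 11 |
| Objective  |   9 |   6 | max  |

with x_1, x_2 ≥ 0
Minimize: z = 49y1 + 11y2 + 11y3

Subject to:
  C1: -4y1 - y3 ≤ -9
  C2: -2y1 - y2 ≤ -6
  y1, y2, y3 ≥ 0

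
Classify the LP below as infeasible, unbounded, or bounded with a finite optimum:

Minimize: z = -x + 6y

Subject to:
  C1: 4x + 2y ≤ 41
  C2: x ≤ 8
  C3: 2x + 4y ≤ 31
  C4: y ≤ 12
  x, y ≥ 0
The point (8, 0) satisfies every constraint, so the LP is feasible; the constraints give x ≤ 8 and y ≤ 12, which with x, y ≥ 0 keep the feasible region inside a bounded box. A feasible, bounded LP attains a finite optimum at a vertex.

Evaluating z = -x + 6y at each vertex:
  (0, 0): z = 0
  (8, 0): z = -8
  (8, 3.75): z = 14.5
  (0, 7.75): z = 46.5

Feasible with finite optimum z* = -8 at (8, 0).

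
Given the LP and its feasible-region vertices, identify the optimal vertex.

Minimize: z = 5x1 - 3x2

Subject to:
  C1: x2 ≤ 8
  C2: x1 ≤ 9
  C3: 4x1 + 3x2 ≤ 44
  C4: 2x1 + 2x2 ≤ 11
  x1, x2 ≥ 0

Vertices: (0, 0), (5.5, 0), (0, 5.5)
Evaluating z = 5x1 - 3x2 at each vertex:
  (0, 0): z = 0
  (5.5, 0): z = 27.5
  (0, 5.5): z = -16.5

The smallest value is z = -16.5, attained at (0, 5.5).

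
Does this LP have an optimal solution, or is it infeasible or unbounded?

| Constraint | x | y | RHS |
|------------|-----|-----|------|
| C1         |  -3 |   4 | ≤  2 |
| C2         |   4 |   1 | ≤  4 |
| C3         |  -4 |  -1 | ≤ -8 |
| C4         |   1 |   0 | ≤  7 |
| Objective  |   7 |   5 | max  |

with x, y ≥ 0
C2 requires 4x + y ≤ 4, while C3 (-4x - y ≤ -8) is equivalent to 4x + y ≥ 8. Together they would need 8 ≤ 4x + y ≤ 4, which is impossible since 8 > 4. No point satisfies all constraints.

The feasible region is empty; the LP is infeasible.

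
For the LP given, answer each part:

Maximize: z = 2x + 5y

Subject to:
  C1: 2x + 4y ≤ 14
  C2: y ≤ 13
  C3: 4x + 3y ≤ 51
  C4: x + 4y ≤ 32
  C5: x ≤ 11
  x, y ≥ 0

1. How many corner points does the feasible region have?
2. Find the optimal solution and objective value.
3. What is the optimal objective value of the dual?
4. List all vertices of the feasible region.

1. 3
2. x = 0, y = 3.5, z = 17.5
3. 17.5 (by strong duality, equal to the primal optimum)
4. (0, 0), (7, 0), (0, 3.5)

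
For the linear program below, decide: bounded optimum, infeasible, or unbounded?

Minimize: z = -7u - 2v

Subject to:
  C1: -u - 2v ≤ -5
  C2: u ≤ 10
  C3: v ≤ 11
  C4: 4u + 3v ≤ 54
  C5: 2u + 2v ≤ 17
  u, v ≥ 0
The point (8.5, 0) satisfies every constraint, so the LP is feasible; the constraints give u ≤ 10 and v ≤ 11, which with u, v ≥ 0 keep the feasible region inside a bounded box. A feasible, bounded LP attains a finite optimum at a vertex.

Evaluating z = -7u - 2v at each vertex:
  (0, 2.5): z = -5
  (5, 0): z = -35
  (8.5, 0): z = -59.5
  (0, 8.5): z = -17

Feasible with finite optimum z* = -59.5 at (8.5, 0).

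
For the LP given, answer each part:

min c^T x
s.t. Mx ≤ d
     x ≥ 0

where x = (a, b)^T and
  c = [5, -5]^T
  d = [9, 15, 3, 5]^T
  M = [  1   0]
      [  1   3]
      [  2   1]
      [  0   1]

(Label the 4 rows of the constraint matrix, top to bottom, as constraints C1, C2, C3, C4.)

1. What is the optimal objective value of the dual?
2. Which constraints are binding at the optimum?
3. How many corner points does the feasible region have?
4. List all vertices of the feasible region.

1. -15 (by strong duality, equal to the primal optimum)
2. C3, a ≥ 0
3. 3
4. (0, 0), (1.5, 0), (0, 3)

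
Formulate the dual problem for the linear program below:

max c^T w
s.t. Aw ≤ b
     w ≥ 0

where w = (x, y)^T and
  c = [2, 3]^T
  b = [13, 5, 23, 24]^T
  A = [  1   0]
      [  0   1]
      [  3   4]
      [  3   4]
Minimize: z = 13y1 + 5y2 + 23y3 + 24y4

Subject to:
  C1: -y1 - 3y3 - 3y4 ≤ -2
  C2: -y2 - 4y3 - 4y4 ≤ -3
  y1, y2, y3, y4 ≥ 0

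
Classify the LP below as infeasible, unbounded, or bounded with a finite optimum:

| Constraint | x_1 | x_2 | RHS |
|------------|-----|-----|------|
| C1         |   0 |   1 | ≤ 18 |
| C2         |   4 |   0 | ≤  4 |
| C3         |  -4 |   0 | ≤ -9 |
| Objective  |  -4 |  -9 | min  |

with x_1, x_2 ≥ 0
C2 requires 4x_1 ≤ 4, while C3 (-4x_1 ≤ -9) is equivalent to 4x_1 ≥ 9. Together they would need 9 ≤ 4x_1 ≤ 4, which is impossible since 9 > 4. No point satisfies all constraints.

Infeasible: no point satisfies all constraints simultaneously.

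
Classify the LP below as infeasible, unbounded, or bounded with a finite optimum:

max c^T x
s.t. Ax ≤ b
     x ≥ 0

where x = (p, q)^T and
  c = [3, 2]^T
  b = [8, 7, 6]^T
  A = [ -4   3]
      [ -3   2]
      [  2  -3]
Feasible point: (0, 0) satisfies every constraint, so the LP is feasible.
Direction d = (1, 1): for each constraint row a, a·d ≤ 0 —
  (-4)(1) + (3)(1) = -1 ≤ 0
  (-3)(1) + (2)(1) = -1 ≤ 0
  (2)(1) + (-3)(1) = -1 ≤ 0
and d ≥ 0, so (0, 0) + t·d stays feasible for every t ≥ 0. Along this ray z = 3p + 2q changes by 5 per unit t, so z → +∞.

Unbounded: there is a feasible ray along which z → +∞.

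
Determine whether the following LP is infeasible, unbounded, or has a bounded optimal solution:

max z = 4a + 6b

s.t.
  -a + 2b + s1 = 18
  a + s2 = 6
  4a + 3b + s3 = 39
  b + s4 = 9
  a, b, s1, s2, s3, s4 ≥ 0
The point (3, 9) satisfies every constraint, so the LP is feasible; the constraints give a ≤ 6 and b ≤ 9, which with a, b ≥ 0 keep the feasible region inside a bounded box. A feasible, bounded LP attains a finite optimum at a vertex.

The LP has an optimal solution: (3, 9) with z = 66.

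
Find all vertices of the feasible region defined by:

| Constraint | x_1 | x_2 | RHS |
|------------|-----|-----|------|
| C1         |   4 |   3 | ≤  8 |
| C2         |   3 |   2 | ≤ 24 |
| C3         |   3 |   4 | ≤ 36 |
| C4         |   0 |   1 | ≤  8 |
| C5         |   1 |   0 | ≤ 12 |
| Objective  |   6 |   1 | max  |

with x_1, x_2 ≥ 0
Each vertex is the intersection of two constraint boundaries that also satisfies all remaining constraints:
  x_1 = 0 and x_2 = 0 → (0, 0)
  4x_1 + 3x_2 = 8 and x_2 = 0 → (2, 0)
  4x_1 + 3x_2 = 8 and x_1 = 0 → (0, 2.667)

Vertices: (0, 0), (2, 0), (0, 2.667)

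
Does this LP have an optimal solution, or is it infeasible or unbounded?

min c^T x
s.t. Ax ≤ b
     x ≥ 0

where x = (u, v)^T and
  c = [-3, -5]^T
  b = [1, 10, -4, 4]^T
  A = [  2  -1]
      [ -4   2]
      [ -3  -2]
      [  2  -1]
Feasible point: (0, 2) satisfies every constraint, so the LP is feasible.
Direction d = (1, 2): for each constraint row a, a·d ≤ 0 —
  (2)(1) + (-1)(2) = 0 ≤ 0
  (-4)(1) + (2)(2) = 0 ≤ 0
  (-3)(1) + (-2)(2) = -7 ≤ 0
  (2)(1) + (-1)(2) = 0 ≤ 0
and d ≥ 0, so (0, 2) + t·d stays feasible for every t ≥ 0. Along this ray z = -3u - 5v changes by -13 per unit t, so z → −∞.

Unbounded: there is a feasible ray along which z → −∞.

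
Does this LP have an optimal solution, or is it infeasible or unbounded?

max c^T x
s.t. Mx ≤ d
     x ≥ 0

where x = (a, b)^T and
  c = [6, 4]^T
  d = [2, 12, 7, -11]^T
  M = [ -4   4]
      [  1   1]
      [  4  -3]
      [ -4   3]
One constraint requires 4a - 3b ≤ 7, while the constraint -4a + 3b ≤ -11 is equivalent to 4a - 3b ≥ 11. Together they would need 11 ≤ 4a - 3b ≤ 7, which is impossible since 11 > 7. No point satisfies all constraints.

Infeasible — the constraint set is empty.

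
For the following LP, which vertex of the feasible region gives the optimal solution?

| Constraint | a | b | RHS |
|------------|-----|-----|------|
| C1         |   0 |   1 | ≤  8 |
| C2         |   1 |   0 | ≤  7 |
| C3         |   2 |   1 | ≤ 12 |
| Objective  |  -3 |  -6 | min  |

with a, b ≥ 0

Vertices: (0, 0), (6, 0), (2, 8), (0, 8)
Evaluating z = -3a - 6b at each vertex:
  (0, 0): z = 0
  (6, 0): z = -18
  (2, 8): z = -54
  (0, 8): z = -48

The smallest value is z = -54, attained at (2, 8).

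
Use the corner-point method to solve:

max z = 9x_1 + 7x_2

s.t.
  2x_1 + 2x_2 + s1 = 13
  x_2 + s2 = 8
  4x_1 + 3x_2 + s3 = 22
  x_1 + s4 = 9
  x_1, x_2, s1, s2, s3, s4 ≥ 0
Each vertex is the intersection of two constraint boundaries that also satisfies all remaining constraints:
  x_1 = 0 and x_2 = 0 → (0, 0)
  4x_1 + 3x_2 = 22 and x_2 = 0 → (5.5, 0)
  2x_1 + 2x_2 = 13 and 4x_1 + 3x_2 = 22 → (2.5, 4)
  2x_1 + 2x_2 = 13 and x_1 = 0 → (0, 6.5)

Evaluating z = 9x_1 + 7x_2 at each vertex:
  (0, 0): z = 0
  (5.5, 0): z = 49.5
  (2.5, 4): z = 50.5
  (0, 6.5): z = 45.5

The maximum is at (2.5, 4) with z = 50.5.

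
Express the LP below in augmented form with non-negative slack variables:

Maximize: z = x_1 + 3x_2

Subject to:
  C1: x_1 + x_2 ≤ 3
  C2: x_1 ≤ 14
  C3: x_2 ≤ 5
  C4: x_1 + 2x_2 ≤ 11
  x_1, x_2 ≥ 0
max z = x_1 + 3x_2

s.t.
  x_1 + x_2 + s1 = 3
  x_1 + s2 = 14
  x_2 + s3 = 5
  x_1 + 2x_2 + s4 = 11
  x_1, x_2, s1, s2, s3, s4 ≥ 0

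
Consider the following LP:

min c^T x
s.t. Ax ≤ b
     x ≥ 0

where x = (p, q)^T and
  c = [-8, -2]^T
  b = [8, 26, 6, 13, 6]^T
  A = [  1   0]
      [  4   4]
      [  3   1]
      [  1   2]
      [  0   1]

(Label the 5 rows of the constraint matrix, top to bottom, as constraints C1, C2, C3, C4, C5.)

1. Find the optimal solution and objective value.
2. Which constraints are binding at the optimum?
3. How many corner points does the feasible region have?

1. p = 2, q = 0, z = -16
2. C3, q ≥ 0
3. 3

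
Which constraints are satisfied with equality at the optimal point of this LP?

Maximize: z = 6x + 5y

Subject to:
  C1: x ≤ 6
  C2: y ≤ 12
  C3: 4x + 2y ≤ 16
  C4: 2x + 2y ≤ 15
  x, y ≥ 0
Optimal: x = 0.5, y = 7
Slack at optimum:
  C1: slack = 5.5
  C2: slack = 5
  C3: slack = 0 (binding)
  C4: slack = 0 (binding)
  x ≥ 0: x = 0.5
  y ≥ 0: y = 7
Binding constraints: C3, C4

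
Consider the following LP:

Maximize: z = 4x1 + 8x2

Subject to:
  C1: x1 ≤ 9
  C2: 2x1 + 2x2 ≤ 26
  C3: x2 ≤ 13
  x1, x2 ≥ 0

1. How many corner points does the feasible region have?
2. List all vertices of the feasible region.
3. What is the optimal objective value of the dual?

1. 4
2. (0, 0), (9, 0), (9, 4), (0, 13)
3. 104 (by strong duality, equal to the primal optimum)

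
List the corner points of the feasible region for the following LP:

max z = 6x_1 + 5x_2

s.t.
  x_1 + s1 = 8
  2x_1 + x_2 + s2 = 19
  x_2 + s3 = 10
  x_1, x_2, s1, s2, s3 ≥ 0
Each vertex is the intersection of two constraint boundaries that also satisfies all remaining constraints:
  x_1 = 0 and x_2 = 0 → (0, 0)
  x_1 = 8 and x_2 = 0 → (8, 0)
  x_1 = 8 and 2x_1 + x_2 = 19 → (8, 3)
  2x_1 + x_2 = 19 and x_2 = 10 → (4.5, 10)
  x_2 = 10 and x_1 = 0 → (0, 10)

Vertices: (0, 0), (8, 0), (8, 3), (4.5, 10), (0, 10)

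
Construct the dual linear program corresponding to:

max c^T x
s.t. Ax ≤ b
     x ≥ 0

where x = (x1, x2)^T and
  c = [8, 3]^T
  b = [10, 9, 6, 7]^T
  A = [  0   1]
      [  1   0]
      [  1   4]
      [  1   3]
Minimize: z = 10y1 + 9y2 + 6y3 + 7y4

Subject to:
  C1: -y2 - y3 - y4 ≤ -8
  C2: -y1 - 4y3 - 3y4 ≤ -3
  y1, y2, y3, y4 ≥ 0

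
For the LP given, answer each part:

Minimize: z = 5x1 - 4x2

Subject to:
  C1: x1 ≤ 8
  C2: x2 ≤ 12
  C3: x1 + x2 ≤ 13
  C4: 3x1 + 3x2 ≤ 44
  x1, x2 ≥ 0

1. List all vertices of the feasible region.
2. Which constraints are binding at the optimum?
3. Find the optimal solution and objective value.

1. (0, 0), (8, 0), (8, 5), (1, 12), (0, 12)
2. C2, x1 ≥ 0
3. x1 = 0, x2 = 12, z = -48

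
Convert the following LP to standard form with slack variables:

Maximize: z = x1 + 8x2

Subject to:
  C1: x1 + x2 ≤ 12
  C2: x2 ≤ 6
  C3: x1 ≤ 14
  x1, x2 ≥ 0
max z = x1 + 8x2

s.t.
  x1 + x2 + s1 = 12
  x2 + s2 = 6
  x1 + s3 = 14
  x1, x2, s1, s2, s3 ≥ 0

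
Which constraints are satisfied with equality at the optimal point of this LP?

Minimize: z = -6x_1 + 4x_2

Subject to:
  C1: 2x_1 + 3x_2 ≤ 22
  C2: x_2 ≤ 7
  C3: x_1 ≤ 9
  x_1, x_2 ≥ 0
Optimal: x_1 = 9, x_2 = 0
Slack at optimum:
  C1: slack = 4
  C2: slack = 7
  C3: slack = 0 (binding)
  x_1 ≥ 0: x_1 = 9
  x_2 ≥ 0: x_2 = 0 (binding)
Binding constraints: C3, x_2 ≥ 0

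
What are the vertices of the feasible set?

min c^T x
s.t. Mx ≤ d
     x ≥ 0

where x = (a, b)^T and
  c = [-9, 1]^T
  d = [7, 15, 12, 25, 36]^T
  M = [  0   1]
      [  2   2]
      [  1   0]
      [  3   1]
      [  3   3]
Each vertex is the intersection of two constraint boundaries that also satisfies all remaining constraints:
  a = 0 and b = 0 → (0, 0)
  2a + 2b = 15 and b = 0 → (7.5, 0)
  b = 7 and 2a + 2b = 15 → (0.5, 7)
  b = 7 and a = 0 → (0, 7)

Vertices: (0, 0), (7.5, 0), (0.5, 7), (0, 7)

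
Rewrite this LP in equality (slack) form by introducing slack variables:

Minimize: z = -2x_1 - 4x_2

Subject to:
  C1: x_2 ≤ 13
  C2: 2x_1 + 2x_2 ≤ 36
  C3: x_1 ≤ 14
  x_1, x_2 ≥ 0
min z = -2x_1 - 4x_2

s.t.
  x_2 + s1 = 13
  2x_1 + 2x_2 + s2 = 36
  x_1 + s3 = 14
  x_1, x_2, s1, s2, s3 ≥ 0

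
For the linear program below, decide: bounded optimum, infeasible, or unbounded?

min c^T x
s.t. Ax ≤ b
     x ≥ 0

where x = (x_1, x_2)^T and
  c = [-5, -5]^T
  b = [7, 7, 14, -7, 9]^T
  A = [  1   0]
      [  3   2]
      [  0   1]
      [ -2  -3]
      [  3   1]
The point (0, 3.5) satisfies every constraint, so the LP is feasible; the constraints give x_1 ≤ 7 and x_2 ≤ 14, which with x_1, x_2 ≥ 0 keep the feasible region inside a bounded box. A feasible, bounded LP attains a finite optimum at a vertex.

Evaluating z = -5x_1 - 5x_2 at each vertex:
  (0, 2.333): z = -11.67
  (1.4, 1.4): z = -14
  (0, 3.5): z = -17.5

Feasible with finite optimum z* = -17.5 at (0, 3.5).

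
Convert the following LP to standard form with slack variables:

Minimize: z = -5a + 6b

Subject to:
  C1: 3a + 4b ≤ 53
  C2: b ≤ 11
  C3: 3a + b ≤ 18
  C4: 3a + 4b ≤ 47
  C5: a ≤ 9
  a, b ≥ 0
min z = -5a + 6b

s.t.
  3a + 4b + s1 = 53
  b + s2 = 11
  3a + b + s3 = 18
  3a + 4b + s4 = 47
  a + s5 = 9
  a, b, s1, s2, s3, s4, s5 ≥ 0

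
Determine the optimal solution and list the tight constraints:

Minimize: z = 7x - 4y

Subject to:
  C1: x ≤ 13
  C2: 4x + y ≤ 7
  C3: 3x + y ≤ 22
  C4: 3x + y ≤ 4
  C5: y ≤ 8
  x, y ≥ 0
Optimal: x = 0, y = 4
Binding: C4, x ≥ 0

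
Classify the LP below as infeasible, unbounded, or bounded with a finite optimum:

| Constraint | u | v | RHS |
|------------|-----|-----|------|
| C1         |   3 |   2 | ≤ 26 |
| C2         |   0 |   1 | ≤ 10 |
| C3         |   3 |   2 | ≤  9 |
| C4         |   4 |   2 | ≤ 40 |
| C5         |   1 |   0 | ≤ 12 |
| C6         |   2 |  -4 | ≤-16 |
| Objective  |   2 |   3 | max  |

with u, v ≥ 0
The point (0, 4.5) satisfies every constraint, so the LP is feasible; the constraints give u ≤ 12 and v ≤ 10, which with u, v ≥ 0 keep the feasible region inside a bounded box. A feasible, bounded LP attains a finite optimum at a vertex.

Evaluating z = 2u + 3v at each vertex:
  (0, 4): z = 12
  (0.25, 4.125): z = 12.88
  (0, 4.5): z = 13.5

Bounded optimum: z* = 13.5 at (0, 4.5).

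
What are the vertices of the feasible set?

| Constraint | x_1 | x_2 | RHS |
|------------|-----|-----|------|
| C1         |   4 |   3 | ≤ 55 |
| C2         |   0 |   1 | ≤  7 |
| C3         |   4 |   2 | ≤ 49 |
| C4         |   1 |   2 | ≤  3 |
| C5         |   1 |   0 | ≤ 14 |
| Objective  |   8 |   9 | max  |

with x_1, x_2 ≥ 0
Each vertex is the intersection of two constraint boundaries that also satisfies all remaining constraints:
  x_1 = 0 and x_2 = 0 → (0, 0)
  x_1 + 2x_2 = 3 and x_2 = 0 → (3, 0)
  x_1 + 2x_2 = 3 and x_1 = 0 → (0, 1.5)

Vertices: (0, 0), (3, 0), (0, 1.5)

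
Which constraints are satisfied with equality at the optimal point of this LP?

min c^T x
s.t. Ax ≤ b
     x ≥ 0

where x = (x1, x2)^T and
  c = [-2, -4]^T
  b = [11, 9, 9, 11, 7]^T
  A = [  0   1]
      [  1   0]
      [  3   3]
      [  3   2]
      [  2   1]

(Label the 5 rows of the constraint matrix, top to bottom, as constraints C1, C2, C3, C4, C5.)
Optimal: x1 = 0, x2 = 3
Slack at optimum:
  C1: slack = 8
  C2: slack = 9
  C3: slack = 0 (binding)
  C4: slack = 5
  C5: slack = 4
  x1 ≥ 0: x1 = 0 (binding)
  x2 ≥ 0: x2 = 3
Binding constraints: C3, x1 ≥ 0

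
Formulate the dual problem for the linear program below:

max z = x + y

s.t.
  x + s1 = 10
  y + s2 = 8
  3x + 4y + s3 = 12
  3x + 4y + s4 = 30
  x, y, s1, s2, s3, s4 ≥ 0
Minimize: z = 10y1 + 8y2 + 12y3 + 30y4

Subject to:
  C1: -y1 - 3y3 - 3y4 ≤ -1
  C2: -y2 - 4y3 - 4y4 ≤ -1
  y1, y2, y3, y4 ≥ 0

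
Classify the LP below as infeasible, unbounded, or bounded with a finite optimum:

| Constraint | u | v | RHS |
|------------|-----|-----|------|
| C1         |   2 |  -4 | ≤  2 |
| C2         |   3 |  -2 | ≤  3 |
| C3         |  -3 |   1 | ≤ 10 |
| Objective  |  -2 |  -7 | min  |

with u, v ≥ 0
Feasible point: (0, 0) satisfies every constraint, so the LP is feasible.
Direction d = (2, 3): for each constraint row a, a·d ≤ 0 —
  (2)(2) + (-4)(3) = -8 ≤ 0
  (3)(2) + (-2)(3) = 0 ≤ 0
  (-3)(2) + (1)(3) = -3 ≤ 0
and d ≥ 0, so (0, 0) + t·d stays feasible for every t ≥ 0. Along this ray z = -2u - 7v changes by -25 per unit t, so z → −∞.

The LP is unbounded; z can be made arbitrarily small.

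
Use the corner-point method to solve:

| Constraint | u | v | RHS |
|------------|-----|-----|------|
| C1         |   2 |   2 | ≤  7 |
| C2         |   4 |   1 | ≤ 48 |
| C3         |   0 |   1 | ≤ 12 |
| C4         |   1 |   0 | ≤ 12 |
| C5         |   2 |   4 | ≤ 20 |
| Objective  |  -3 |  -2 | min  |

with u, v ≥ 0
Each vertex is the intersection of two constraint boundaries that also satisfies all remaining constraints:
  u = 0 and v = 0 → (0, 0)
  2u + 2v = 7 and v = 0 → (3.5, 0)
  2u + 2v = 7 and u = 0 → (0, 3.5)

Evaluating z = -3u - 2v at each vertex:
  (0, 0): z = 0
  (3.5, 0): z = -10.5
  (0, 3.5): z = -7

The minimum is at (3.5, 0) with z = -10.5.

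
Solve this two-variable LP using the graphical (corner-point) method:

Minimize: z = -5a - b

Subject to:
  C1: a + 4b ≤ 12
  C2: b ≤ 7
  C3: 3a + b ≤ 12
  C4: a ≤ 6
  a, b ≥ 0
Each vertex is the intersection of two constraint boundaries that also satisfies all remaining constraints:
  a = 0 and b = 0 → (0, 0)
  3a + b = 12 and b = 0 → (4, 0)
  a + 4b = 12 and 3a + b = 12 → (3.273, 2.182)
  a + 4b = 12 and a = 0 → (0, 3)

Evaluating z = -5a - b at each vertex:
  (0, 0): z = 0
  (4, 0): z = -20
  (3.273, 2.182): z = -18.55
  (0, 3): z = -3

The minimum is at (4, 0) with z = -20.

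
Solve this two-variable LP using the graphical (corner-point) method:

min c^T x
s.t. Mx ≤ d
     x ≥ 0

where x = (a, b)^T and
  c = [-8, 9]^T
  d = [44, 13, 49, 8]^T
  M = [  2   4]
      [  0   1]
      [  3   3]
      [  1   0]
a = 8, b = 0, z = -64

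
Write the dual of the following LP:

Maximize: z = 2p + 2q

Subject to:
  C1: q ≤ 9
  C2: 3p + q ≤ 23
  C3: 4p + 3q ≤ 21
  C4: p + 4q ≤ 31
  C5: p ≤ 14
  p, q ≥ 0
Minimize: z = 9y1 + 23y2 + 21y3 + 31y4 + 14y5

Subject to:
  C1: -3y2 - 4y3 - y4 - y5 ≤ -2
  C2: -y1 - y2 - 3y3 - 4y4 ≤ -2
  y1, y2, y3, y4, y5 ≥ 0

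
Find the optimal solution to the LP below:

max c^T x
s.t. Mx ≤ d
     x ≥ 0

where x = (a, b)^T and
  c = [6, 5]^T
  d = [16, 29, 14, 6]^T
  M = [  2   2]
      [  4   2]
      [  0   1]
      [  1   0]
a = 6, b = 2, z = 46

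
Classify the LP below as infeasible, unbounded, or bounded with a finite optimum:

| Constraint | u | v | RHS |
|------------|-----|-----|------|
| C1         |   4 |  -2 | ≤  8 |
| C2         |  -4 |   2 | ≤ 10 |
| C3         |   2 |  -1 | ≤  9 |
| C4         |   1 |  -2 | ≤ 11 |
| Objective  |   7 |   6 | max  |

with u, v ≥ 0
Feasible point: (0, 0) satisfies every constraint, so the LP is feasible.
Direction d = (1, 2): for each constraint row a, a·d ≤ 0 —
  (4)(1) + (-2)(2) = 0 ≤ 0
  (-4)(1) + (2)(2) = 0 ≤ 0
  (2)(1) + (-1)(2) = 0 ≤ 0
  (1)(1) + (-2)(2) = -3 ≤ 0
and d ≥ 0, so (0, 0) + t·d stays feasible for every t ≥ 0. Along this ray z = 7u + 6v changes by 19 per unit t, so z → +∞.

Unbounded — the objective can increase without bound over the feasible region.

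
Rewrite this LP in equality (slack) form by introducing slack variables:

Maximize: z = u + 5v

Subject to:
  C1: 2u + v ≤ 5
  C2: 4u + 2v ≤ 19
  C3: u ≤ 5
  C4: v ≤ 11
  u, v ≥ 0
max z = u + 5v

s.t.
  2u + v + s1 = 5
  4u + 2v + s2 = 19
  u + s3 = 5
  v + s4 = 11
  u, v, s1, s2, s3, s4 ≥ 0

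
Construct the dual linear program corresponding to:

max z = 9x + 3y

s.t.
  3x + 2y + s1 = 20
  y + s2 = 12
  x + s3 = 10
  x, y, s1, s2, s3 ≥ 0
Minimize: z = 20y1 + 12y2 + 10y3

Subject to:
  C1: -3y1 - y3 ≤ -9
  C2: -2y1 - y2 ≤ -3
  y1, y2, y3 ≥ 0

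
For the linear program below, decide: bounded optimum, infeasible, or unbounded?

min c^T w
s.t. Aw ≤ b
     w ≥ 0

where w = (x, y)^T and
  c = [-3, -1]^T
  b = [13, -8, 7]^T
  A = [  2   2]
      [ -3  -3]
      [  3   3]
One constraint requires 3x + 3y ≤ 7, while the constraint -3x - 3y ≤ -8 is equivalent to 3x + 3y ≥ 8. Together they would need 8 ≤ 3x + 3y ≤ 7, which is impossible since 8 > 7. No point satisfies all constraints.

Infeasible — the constraint set is empty.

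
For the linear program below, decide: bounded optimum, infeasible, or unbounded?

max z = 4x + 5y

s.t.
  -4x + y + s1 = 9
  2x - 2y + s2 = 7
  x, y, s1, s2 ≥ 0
Feasible point: (0, 0) satisfies every constraint, so the LP is feasible.
Direction d = (1, 1): for each constraint row a, a·d ≤ 0 —
  (-4)(1) + (1)(1) = -3 ≤ 0
  (2)(1) + (-2)(1) = 0 ≤ 0
and d ≥ 0, so (0, 0) + t·d stays feasible for every t ≥ 0. Along this ray z = 4x + 5y changes by 9 per unit t, so z → +∞.

The LP is unbounded; z can be made arbitrarily large.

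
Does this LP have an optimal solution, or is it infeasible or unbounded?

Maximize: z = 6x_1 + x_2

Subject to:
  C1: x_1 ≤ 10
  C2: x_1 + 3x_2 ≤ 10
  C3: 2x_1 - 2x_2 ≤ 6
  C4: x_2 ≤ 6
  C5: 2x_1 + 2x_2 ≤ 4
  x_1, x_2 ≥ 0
The point (2, 0) satisfies every constraint, so the LP is feasible; the constraints give x_1 ≤ 10 and x_2 ≤ 6, which with x_1, x_2 ≥ 0 keep the feasible region inside a bounded box. A feasible, bounded LP attains a finite optimum at a vertex.

Evaluating z = 6x_1 + x_2 at each vertex:
  (0, 0): z = 0
  (2, 0): z = 12
  (0, 2): z = 2

Feasible with finite optimum z* = 12 at (2, 0).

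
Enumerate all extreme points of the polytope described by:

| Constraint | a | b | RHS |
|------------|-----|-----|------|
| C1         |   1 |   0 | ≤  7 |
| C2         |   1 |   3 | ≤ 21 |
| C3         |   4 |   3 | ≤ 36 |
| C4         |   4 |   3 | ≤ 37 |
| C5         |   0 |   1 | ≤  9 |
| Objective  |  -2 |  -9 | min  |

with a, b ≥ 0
Each vertex is the intersection of two constraint boundaries that also satisfies all remaining constraints:
  a = 0 and b = 0 → (0, 0)
  a = 7 and b = 0 → (7, 0)
  a = 7 and 4a + 3b = 36 → (7, 2.667)
  a + 3b = 21 and 4a + 3b = 36 → (5, 5.333)
  a + 3b = 21 and a = 0 → (0, 7)

Vertices: (0, 0), (7, 0), (7, 2.667), (5, 5.333), (0, 7)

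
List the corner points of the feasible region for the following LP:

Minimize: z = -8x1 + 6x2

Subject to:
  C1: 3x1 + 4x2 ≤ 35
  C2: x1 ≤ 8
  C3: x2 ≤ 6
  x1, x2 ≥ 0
Each vertex is the intersection of two constraint boundaries that also satisfies all remaining constraints:
  x1 = 0 and x2 = 0 → (0, 0)
  x1 = 8 and x2 = 0 → (8, 0)
  3x1 + 4x2 = 35 and x1 = 8 → (8, 2.75)
  3x1 + 4x2 = 35 and x2 = 6 → (3.667, 6)
  x2 = 6 and x1 = 0 → (0, 6)

Vertices: (0, 0), (8, 0), (8, 2.75), (3.667, 6), (0, 6)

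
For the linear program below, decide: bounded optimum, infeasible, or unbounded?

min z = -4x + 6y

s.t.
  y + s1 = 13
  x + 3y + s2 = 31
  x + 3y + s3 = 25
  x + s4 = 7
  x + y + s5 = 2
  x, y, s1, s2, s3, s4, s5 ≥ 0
The point (2, 0) satisfies every constraint, so the LP is feasible; the constraints give x ≤ 7 and y ≤ 13, which with x, y ≥ 0 keep the feasible region inside a bounded box. A feasible, bounded LP attains a finite optimum at a vertex.

Evaluating z = -4x + 6y at each vertex:
  (0, 0): z = 0
  (2, 0): z = -8
  (0, 2): z = 12

The LP has an optimal solution: (2, 0) with z = -8.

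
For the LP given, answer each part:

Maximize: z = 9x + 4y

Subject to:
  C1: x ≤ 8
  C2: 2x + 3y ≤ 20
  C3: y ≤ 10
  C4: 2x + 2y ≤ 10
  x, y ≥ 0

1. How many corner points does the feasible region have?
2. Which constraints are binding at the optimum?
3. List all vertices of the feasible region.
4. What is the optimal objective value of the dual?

1. 3
2. C4, y ≥ 0
3. (0, 0), (5, 0), (0, 5)
4. 45 (by strong duality, equal to the primal optimum)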